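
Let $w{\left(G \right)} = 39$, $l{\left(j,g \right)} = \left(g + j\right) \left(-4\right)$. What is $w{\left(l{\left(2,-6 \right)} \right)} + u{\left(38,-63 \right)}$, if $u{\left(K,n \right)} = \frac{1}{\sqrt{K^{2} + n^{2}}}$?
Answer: $39 + \frac{\sqrt{5413}}{5413} \approx 39.014$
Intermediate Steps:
$l{\left(j,g \right)} = - 4 g - 4 j$
$u{\left(K,n \right)} = \frac{1}{\sqrt{K^{2} + n^{2}}}$
$w{\left(l{\left(2,-6 \right)} \right)} + u{\left(38,-63 \right)} = 39 + \frac{1}{\sqrt{38^{2} + \left(-63\right)^{2}}} = 39 + \frac{1}{\sqrt{1444 + 3969}} = 39 + \frac{1}{\sqrt{5413}} = 39 + \frac{\sqrt{5413}}{5413}$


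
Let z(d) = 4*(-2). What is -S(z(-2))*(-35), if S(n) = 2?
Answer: 70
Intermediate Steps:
z(d) = -8
-S(z(-2))*(-35) = -1*2*(-35) = -2*(-35) = 70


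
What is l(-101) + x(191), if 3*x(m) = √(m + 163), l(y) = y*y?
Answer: 10201 + √354/3 ≈ 10207.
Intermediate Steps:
l(y) = y²
x(m) = √(163 + m)/3 (x(m) = √(m + 163)/3 = √(163 + m)/3)
l(-101) + x(191) = (-101)² + √(163 + 191)/3 = 10201 + √354/3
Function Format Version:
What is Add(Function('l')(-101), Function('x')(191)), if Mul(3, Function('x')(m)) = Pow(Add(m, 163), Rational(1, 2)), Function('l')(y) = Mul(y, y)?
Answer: Add(10201, Mul(Rational(1, 3), Pow(354, Rational(1, 2)))) ≈ 10207.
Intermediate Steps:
Function('l')(y) = Pow(y, 2)
Function('x')(m) = Mul(Rational(1, 3), Pow(Add(163, m), Rational(1, 2))) (Function('x')(m) = Mul(Rational(1, 3), Pow(Add(m, 163), Rational(1, 2))) = Mul(Rational(1, 3), Pow(Add(163, m), Rational(1, 2))))
Add(Function('l')(-101), Function('x')(191)) = Add(Pow(-101, 2), Mul(Rational(1, 3), Pow(Add(163, 191), Rational(1, 2)))) = Add(10201, Mul(Rational(1, 3), Pow(354, Rational(1, 2))))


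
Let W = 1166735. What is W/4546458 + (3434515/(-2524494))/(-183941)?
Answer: 6449979626998090/25133141910997323 ≈ 0.25663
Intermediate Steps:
W/4546458 + (3434515/(-2524494))/(-183941) = 1166735/4546458 + (3434515/(-2524494))/(-183941) = 1166735*(1/4546458) + (3434515*(-1/2524494))*(-1/183941) = 1166735/4546458 - 490645/360642*(-1/183941) = 1166735/4546458 + 490645/66336850122 = 6449979626998090/25133141910997323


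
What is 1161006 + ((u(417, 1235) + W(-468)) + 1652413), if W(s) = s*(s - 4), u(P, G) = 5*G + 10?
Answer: 3040500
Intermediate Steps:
u(P, G) = 10 + 5*G
W(s) = s*(-4 + s)
1161006 + ((u(417, 1235) + W(-468)) + 1652413) = 1161006 + (((10 + 5*1235) - 468*(-4 - 468)) + 1652413) = 1161006 + (((10 + 6175) - 468*(-472)) + 1652413) = 1161006 + ((6185 + 220896) + 1652413) = 1161006 + (227081 + 1652413) = 1161006 + 1879494 = 3040500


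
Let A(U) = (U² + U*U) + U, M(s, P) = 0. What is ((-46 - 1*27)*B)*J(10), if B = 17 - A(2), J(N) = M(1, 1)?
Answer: 0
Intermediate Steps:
J(N) = 0
A(U) = U + 2*U² (A(U) = (U² + U²) + U = 2*U² + U = U + 2*U²)
B = 7 (B = 17 - 2*(1 + 2*2) = 17 - 2*(1 + 4) = 17 - 2*5 = 17 - 1*10 = 17 - 10 = 7)
((-46 - 1*27)*B)*J(10) = ((-46 - 1*27)*7)*0 = ((-46 - 27)*7)*0 = -73*7*0 = -511*0 = 0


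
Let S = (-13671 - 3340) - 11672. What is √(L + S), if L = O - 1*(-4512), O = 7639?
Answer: 2*I*√4133 ≈ 128.58*I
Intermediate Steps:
L = 12151 (L = 7639 - 1*(-4512) = 7639 + 4512 = 12151)
S = -28683 (S = -17011 - 11672 = -28683)
√(L + S) = √(12151 - 28683) = √(-16532) = 2*I*√4133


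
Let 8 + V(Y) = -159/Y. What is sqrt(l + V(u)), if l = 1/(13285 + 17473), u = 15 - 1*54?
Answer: I*sqrt(21961030)/2366 ≈ 1.9807*I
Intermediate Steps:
u = -39 (u = 15 - 54 = -39)
l = 1/30758 ≈ 3.2512e-5
V(Y) = -8 - 159/Y
sqrt(l + V(u)) = sqrt(1/30758 + (-8 - 159/(-39))) = sqrt(1/30758 + (-8 - 159*(-1/39))) = sqrt(1/30758 + (-8 + 53/13)) = sqrt(1/30758 - 51/13) = sqrt(-120665/30758) = I*sqrt(21961030)/2366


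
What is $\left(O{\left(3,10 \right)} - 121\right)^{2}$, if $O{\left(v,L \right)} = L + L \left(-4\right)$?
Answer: $22801$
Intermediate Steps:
$O{\left(v,L \right)} = - 3 L$ ($O{\left(v,L \right)} = L - 4 L = - 3 L$)
$\left(O{\left(3,10 \right)} - 121\right)^{2} = \left(\left(-3\right) 10 - 121\right)^{2} = \left(-30 - 121\right)^{2} = \left(-151\right)^{2} = 22801$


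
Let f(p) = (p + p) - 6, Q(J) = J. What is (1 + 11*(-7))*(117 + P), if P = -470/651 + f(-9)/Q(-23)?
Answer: -133505780/14973 ≈ -8916.4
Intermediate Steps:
f(p) = -6 + 2*p (f(p) = 2*p - 6 = -6 + 2*p)
P = 4814/14973 (P = -470/651 + (-6 + 2*(-9))/(-23) = -470*1/651 + (-6 - 18)*(-1/23) = -470/651 - 24*(-1/23) = -470/651 + 24/23 = 4814/14973 ≈ 0.32151)
(1 + 11*(-7))*(117 + P) = (1 + 11*(-7))*(117 + 4814/14973) = (1 - 77)*(1756655/14973) = -76*1756655/14973 = -133505780/14973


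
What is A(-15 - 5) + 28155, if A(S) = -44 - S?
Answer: 28131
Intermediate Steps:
A(-15 - 5) + 28155 = (-44 - (-15 - 5)) + 28155 = (-44 - 1*(-20)) + 28155 = (-44 + 20) + 28155 = -24 + 28155 = 28131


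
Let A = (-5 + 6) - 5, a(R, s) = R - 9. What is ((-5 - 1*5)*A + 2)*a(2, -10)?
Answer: -294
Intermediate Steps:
a(R, s) = -9 + R
A = -4 (A = 1 - 5 = -4)
((-5 - 1*5)*A + 2)*a(2, -10) = ((-5 - 1*5)*(-4) + 2)*(-9 + 2) = ((-5 - 5)*(-4) + 2)*(-7) = (-10*(-4) + 2)*(-7) = (40 + 2)*(-7) = 42*(-7) = -294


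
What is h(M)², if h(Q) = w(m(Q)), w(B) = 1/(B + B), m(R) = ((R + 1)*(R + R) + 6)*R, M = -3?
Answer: 1/11664 ≈ 8.5734e-5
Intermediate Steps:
m(R) = R*(6 + 2*R*(1 + R)) (m(R) = ((1 + R)*(2*R) + 6)*R = (2*R*(1 + R) + 6)*R = (6 + 2*R*(1 + R))*R = R*(6 + 2*R*(1 + R)))
w(B) = 1/(2*B)
h(Q) = 1/(4*Q*(3 + Q + Q²)) (h(Q) = 1/(2*((2*Q*(3 + Q + Q²)))) = (1/(2*Q*(3 + Q + Q²)))/2 = 1/(4*Q*(3 + Q + Q²)))
h(M)² = ((¼)/(-3*(3 - 3 + (-3)²)))² = ((¼)*(-⅓)/(3 - 3 + 9))² = ((¼)*(-⅓)/9)² = ((¼)*(-⅓)*(⅑))² = (-1/108)² = 1/11664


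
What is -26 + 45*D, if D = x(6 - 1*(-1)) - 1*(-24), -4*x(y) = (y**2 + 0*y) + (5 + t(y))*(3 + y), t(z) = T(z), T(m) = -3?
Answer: 1111/4 ≈ 277.75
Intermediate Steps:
t(z) = -3
x(y) = -3/2 - y/2 - y**2/4 (x(y) = -((y**2 + 0*y) + (5 - 3)*(3 + y))/4 = -((y**2 + 0) + 2*(3 + y))/4 = -(y**2 + (6 + 2*y))/4 = -(6 + y**2 + 2*y)/4 = -3/2 - y/2 - y**2/4)
D = 27/4 (D = (-3/2 - (6 - 1*(-1))/2 - (6 - 1*(-1))**2/4) - 1*(-24) = (-3/2 - (6 + 1)/2 - (6 + 1)**2/4) + 24 = (-3/2 - 1/2*7 - 1/4*7**2) + 24 = (-3/2 - 7/2 - 1/4*49) + 24 = (-3/2 - 7/2 - 49/4) + 24 = -69/4 + 24 = 27/4 ≈ 6.7500)
-26 + 45*D = -26 + 45*(27/4) = -26 + 1215/4 = 1111/4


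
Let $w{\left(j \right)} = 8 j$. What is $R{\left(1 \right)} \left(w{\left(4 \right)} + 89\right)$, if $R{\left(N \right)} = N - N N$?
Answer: $0$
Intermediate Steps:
$R{\left(N \right)} = N - N^{2}$
$R{\left(1 \right)} \left(w{\left(4 \right)} + 89\right) = 1 \left(1 - 1\right) \left(8 \cdot 4 + 89\right) = 1 \left(1 - 1\right) \left(32 + 89\right) = 1 \cdot 0 \cdot 121 = 0 \cdot 121 = 0$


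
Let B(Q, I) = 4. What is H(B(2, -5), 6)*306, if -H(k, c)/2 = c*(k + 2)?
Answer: -22032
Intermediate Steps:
H(k, c) = -2*c*(2 + k) (H(k, c) = -2*c*(k + 2) = -2*c*(2 + k))
H(B(2, -5), 6)*306 = -2*6*(2 + 4)*306 = -2*6*6*306 = -72*306 = -22032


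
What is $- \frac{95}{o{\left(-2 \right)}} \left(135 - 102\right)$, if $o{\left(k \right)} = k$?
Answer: $\frac{3135}{2} \approx 1567.5$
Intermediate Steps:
$- \frac{95}{o{\left(-2 \right)}} \left(135 - 102\right) = - \frac{95}{-2} \left(135 - 102\right) = \left(-95\right) \left(- \frac{1}{2}\right) \left(135 - 102\right) = \frac{95}{2} \cdot 33 = \frac{3135}{2}$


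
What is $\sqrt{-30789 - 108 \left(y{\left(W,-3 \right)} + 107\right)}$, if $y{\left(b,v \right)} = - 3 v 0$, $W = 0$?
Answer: $3 i \sqrt{4705} \approx 205.78 i$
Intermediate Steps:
$y{\left(b,v \right)} = 0$
$\sqrt{-30789 - 108 \left(y{\left(W,-3 \right)} + 107\right)} = \sqrt{-30789 - 108 \left(0 + 107\right)} = \sqrt{-30789 - 11556} = \sqrt{-42345} = 3 i \sqrt{4705}$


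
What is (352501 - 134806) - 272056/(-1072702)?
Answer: 116761066973/536351 ≈ 2.1770e+5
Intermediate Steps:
(352501 - 134806) - 272056/(-1072702) = 217695 - 272056*(-1/1072702) = 217695 + 136028/536351 = 116761066973/536351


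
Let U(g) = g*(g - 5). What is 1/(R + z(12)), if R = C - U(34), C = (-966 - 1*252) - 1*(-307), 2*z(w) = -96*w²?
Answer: -1/8809 ≈ -0.00011352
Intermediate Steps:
z(w) = -48*w² (z(w) = (-96*w²)/2 = -48*w²)
U(g) = g*(-5 + g)
C = -911 (C = (-966 - 252) + 307 = -1218 + 307 = -911)
R = -1897 (R = -911 - 34*(-5 + 34) = -911 - 34*29 = -911 - 1*986 = -911 - 986 = -1897)
1/(R + z(12)) = 1/(-1897 - 48*12²) = 1/(-1897 - 48*144) = 1/(-1897 - 6912) = 1/(-8809) = -1/8809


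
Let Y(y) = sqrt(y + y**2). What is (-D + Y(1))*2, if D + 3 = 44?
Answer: -82 + 2*sqrt(2) ≈ -79.172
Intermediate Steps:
D = 41 (D = -3 + 44 = 41)
(-D + Y(1))*2 = (-1*41 + sqrt(1*(1 + 1)))*2 = (-41 + sqrt(1*2))*2 = (-41 + sqrt(2))*2 = -82 + 2*sqrt(2)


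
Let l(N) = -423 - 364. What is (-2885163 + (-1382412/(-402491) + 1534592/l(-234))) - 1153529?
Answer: -1279914333564992/316760417 ≈ -4.0406e+6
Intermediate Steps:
l(N) = -787
(-2885163 + (-1382412/(-402491) + 1534592/l(-234))) - 1153529 = (-2885163 + (-1382412/(-402491) + 1534592/(-787))) - 1153529 = (-2885163 + (-1382412*(-1/402491) + 1534592*(-1/787))) - 1153529 = (-2885163 + (1382412/402491 - 1534592/787)) - 1153529 = (-2885163 - 616571510428/316760417) - 1153529 = -914522006503399/316760417 - 1153529 = -1279914333564992/316760417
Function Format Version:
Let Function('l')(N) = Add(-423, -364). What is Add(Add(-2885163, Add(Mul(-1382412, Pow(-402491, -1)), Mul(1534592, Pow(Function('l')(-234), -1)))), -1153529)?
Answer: Rational(-1279914333564992, 316760417) ≈ -4.0406e+6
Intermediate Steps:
Function('l')(N) = -787
Add(Add(-2885163, Add(Mul(-1382412, Pow(-402491, -1)), Mul(1534592, Pow(Function('l')(-234), -1)))), -1153529) = Add(Add(-2885163, Add(Mul(-1382412, Pow(-402491, -1)), Mul(1534592, Pow(-787, -1)))), -1153529) = Add(Add(-2885163, Add(Mul(-1382412, Rational(-1, 402491)), Mul(1534592, Rational(-1, 787)))), -1153529) = Add(Add(-2885163, Add(Rational(1382412, 402491), Rational(-1534592, 787))), -1153529) = Add(Add(-2885163, Rational(-616571510428, 316760417)), -1153529) = Add(Rational(-914522006503399, 316760417), -1153529) = Rational(-1279914333564992, 316760417)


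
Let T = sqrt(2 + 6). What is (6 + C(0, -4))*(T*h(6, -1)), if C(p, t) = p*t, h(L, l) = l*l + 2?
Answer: 36*sqrt(2) ≈ 50.912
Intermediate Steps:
T = 2*sqrt(2) (T = sqrt(8) = 2*sqrt(2) ≈ 2.8284)
h(L, l) = 2 + l**2 (h(L, l) = l**2 + 2 = 2 + l**2)
(6 + C(0, -4))*(T*h(6, -1)) = (6 + 0*(-4))*((2*sqrt(2))*(2 + (-1)**2)) = (6 + 0)*((2*sqrt(2))*(2 + 1)) = 6*((2*sqrt(2))*3) = 6*(6*sqrt(2)) = 36*sqrt(2)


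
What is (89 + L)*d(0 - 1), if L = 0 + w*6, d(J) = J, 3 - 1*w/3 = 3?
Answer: -89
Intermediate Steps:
w = 0 (w = 9 - 3*3 = 9 - 9 = 0)
L = 0 (L = 0 + 0*6 = 0 + 0 = 0)
(89 + L)*d(0 - 1) = (89 + 0)*(0 - 1) = 89*(-1) = -89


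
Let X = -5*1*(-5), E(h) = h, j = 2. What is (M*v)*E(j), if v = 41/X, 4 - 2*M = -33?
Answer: 1517/25 ≈ 60.680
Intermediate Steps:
X = 25 (X = -5*(-5) = 25)
M = 37/2 (M = 2 - ½*(-33) = 2 + 33/2 = 37/2 ≈ 18.500)
v = 41/25 ≈ 1.6400
(M*v)*E(j) = ((37/2)*(41/25))*2 = (1517/50)*2 = 1517/25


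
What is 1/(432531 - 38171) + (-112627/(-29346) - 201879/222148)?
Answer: 14049470973473/4796444119080 ≈ 2.9291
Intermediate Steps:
1/(432531 - 38171) + (-112627/(-29346) - 201879/222148) = 1/394360 + (-112627*(-1/29346) - 201879*1/222148) = 1/394360 + (1681/438 - 201879/222148) = 1/394360 + 142503893/48650412 = 14049470973473/4796444119080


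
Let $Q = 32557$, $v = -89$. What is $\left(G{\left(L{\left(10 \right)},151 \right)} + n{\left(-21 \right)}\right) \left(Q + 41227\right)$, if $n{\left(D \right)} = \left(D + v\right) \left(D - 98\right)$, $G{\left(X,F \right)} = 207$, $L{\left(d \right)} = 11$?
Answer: $981105848$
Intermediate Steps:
$n{\left(D \right)} = \left(-98 + D\right) \left(-89 + D\right)$ ($n{\left(D \right)} = \left(D - 89\right) \left(D - 98\right) = \left(-89 + D\right) \left(-98 + D\right) = \left(-98 + D\right) \left(-89 + D\right)$)
$\left(G{\left(L{\left(10 \right)},151 \right)} + n{\left(-21 \right)}\right) \left(Q + 41227\right) = \left(207 + \left(8722 + \left(-21\right)^{2} - -3927\right)\right) \left(32557 + 41227\right) = \left(207 + \left(8722 + 441 + 3927\right)\right) 73784 = \left(207 + 13090\right) 73784 = 13297 \cdot 73784 = 981105848$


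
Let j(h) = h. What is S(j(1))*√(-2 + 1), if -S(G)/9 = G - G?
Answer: 0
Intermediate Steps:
S(G) = 0 (S(G) = -9*(G - G) = -9*0 = 0)
S(j(1))*√(-2 + 1) = 0*√(-2 + 1) = 0*√(-1) = 0*I = 0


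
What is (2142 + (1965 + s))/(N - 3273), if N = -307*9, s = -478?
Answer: -3629/6036 ≈ -0.60123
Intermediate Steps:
N = -2763
(2142 + (1965 + s))/(N - 3273) = (2142 + (1965 - 478))/(-2763 - 3273) = (2142 + 1487)/(-6036) = 3629*(-1/6036) = -3629/6036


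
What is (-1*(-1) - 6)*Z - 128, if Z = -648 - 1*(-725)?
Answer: -513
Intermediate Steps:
Z = 77 (Z = -648 + 725 = 77)
(-1*(-1) - 6)*Z - 128 = (-1*(-1) - 6)*77 - 128 = (1 - 6)*77 - 128 = -5*77 - 128 = -385 - 128 = -513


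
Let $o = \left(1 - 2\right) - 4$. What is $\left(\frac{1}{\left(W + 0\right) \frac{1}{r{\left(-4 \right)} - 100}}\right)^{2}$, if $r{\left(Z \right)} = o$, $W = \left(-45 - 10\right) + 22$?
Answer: $\frac{1225}{121} \approx 10.124$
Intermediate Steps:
$o = -5$ ($o = -1 - 4 = -5$)
$W = -33$ ($W = -55 + 22 = -33$)
$r{\left(Z \right)} = -5$
$\left(\frac{1}{\left(W + 0\right) \frac{1}{r{\left(-4 \right)} - 100}}\right)^{2} = \left(\frac{1}{\left(-33 + 0\right) \frac{1}{-5 - 100}}\right)^{2} = \left(\frac{1}{\left(-33\right) \frac{1}{-105}}\right)^{2} = \left(\frac{1}{\left(-33\right) \left(- \frac{1}{105}\right)}\right)^{2} = \left(\frac{1}{\frac{11}{35}}\right)^{2} = \left(\frac{35}{11}\right)^{2} = \frac{1225}{121}$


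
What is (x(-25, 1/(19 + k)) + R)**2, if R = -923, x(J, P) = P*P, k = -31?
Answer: 17665333921/20736 ≈ 8.5192e+5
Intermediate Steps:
x(J, P) = P**2
(x(-25, 1/(19 + k)) + R)**2 = ((1/(19 - 31))**2 - 923)**2 = ((1/(-12))**2 - 923)**2 = ((-1/12)**2 - 923)**2 = (1/144 - 923)**2 = (-132911/144)**2 = 17665333921/20736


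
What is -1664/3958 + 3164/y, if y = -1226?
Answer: -3640794/1213127 ≈ -3.0012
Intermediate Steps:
-1664/3958 + 3164/y = -1664/3958 + 3164/(-1226) = -1664*1/3958 + 3164*(-1/1226) = -832/1979 - 1582/613 = -3640794/1213127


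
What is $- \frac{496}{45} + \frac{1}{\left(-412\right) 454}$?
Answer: $- \frac{92775853}{8417160} \approx -11.022$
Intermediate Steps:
$- \frac{496}{45} + \frac{1}{\left(-412\right) 454} = \left(-496\right) \frac{1}{45} - \frac{1}{187048} = - \frac{496}{45} - \frac{1}{187048} = - \frac{92775853}{8417160}$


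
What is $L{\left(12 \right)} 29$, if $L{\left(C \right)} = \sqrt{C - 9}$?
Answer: $29 \sqrt{3} \approx 50.229$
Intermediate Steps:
$L{\left(C \right)} = \sqrt{-9 + C}$
$L{\left(12 \right)} 29 = \sqrt{-9 + 12} \cdot 29 = \sqrt{3} \cdot 29 = 29 \sqrt{3}$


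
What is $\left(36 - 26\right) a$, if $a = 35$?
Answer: $350$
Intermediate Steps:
$\left(36 - 26\right) a = \left(36 - 26\right) 35 = 10 \cdot 35 = 350$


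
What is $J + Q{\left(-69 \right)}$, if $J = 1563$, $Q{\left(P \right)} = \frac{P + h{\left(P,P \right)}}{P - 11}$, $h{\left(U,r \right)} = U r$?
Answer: $\frac{30087}{20} \approx 1504.3$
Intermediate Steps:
$Q{\left(P \right)} = \frac{P + P^{2}}{-11 + P}$ ($Q{\left(P \right)} = \frac{P + P P}{P - 11} = \frac{P + P^{2}}{-11 + P}$)
$J + Q{\left(-69 \right)} = 1563 - \frac{69 \left(1 - 69\right)}{-11 - 69} = 1563 - 69 \frac{1}{-80} \left(-68\right) = 1563 - \left(- \frac{69}{80}\right) \left(-68\right) = 1563 - \frac{1173}{20} = \frac{30087}{20}$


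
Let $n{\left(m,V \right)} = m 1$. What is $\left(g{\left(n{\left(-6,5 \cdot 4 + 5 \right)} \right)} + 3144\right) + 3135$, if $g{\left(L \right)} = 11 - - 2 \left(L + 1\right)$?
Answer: $6280$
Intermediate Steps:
$n{\left(m,V \right)} = m$
$g{\left(L \right)} = 13 + 2 L$ ($g{\left(L \right)} = 11 - - 2 \left(1 + L\right) = 11 - \left(-2 - 2 L\right) = 11 + \left(2 + 2 L\right) = 13 + 2 L$)
$\left(g{\left(n{\left(-6,5 \cdot 4 + 5 \right)} \right)} + 3144\right) + 3135 = \left(\left(13 + 2 \left(-6\right)\right) + 3144\right) + 3135 = \left(\left(13 - 12\right) + 3144\right) + 3135 = \left(1 + 3144\right) + 3135 = 3145 + 3135 = 6280$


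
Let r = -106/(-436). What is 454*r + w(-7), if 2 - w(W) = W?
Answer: 13012/109 ≈ 119.38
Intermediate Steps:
r = 53/218 (r = -106*(-1/436) = 53/218 ≈ 0.24312)
w(W) = 2 - W
454*r + w(-7) = 454*(53/218) + (2 - 1*(-7)) = 12031/109 + (2 + 7) = 12031/109 + 9 = 13012/109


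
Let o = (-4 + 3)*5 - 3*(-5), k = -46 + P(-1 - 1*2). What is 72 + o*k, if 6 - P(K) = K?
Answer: -298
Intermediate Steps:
P(K) = 6 - K
k = -37 (k = -46 + (6 - (-1 - 1*2)) = -46 + (6 - (-1 - 2)) = -46 + (6 - 1*(-3)) = -46 + (6 + 3) = -46 + 9 = -37)
o = 10 (o = -1*5 + 15 = -5 + 15 = 10)
72 + o*k = 72 + 10*(-37) = 72 - 370 = -298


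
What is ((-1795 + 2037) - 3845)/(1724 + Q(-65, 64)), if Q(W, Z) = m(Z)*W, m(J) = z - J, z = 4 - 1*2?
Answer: -1201/1918 ≈ -0.62617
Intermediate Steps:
z = 2 (z = 4 - 2 = 2)
m(J) = 2 - J
Q(W, Z) = W*(2 - Z) (Q(W, Z) = (2 - Z)*W = W*(2 - Z))
((-1795 + 2037) - 3845)/(1724 + Q(-65, 64)) = ((-1795 + 2037) - 3845)/(1724 - 65*(2 - 1*64)) = (242 - 3845)/(1724 - 65*(2 - 64)) = -3603/(1724 - 65*(-62)) = -3603/(1724 + 4030) = -3603/5754 = -3603*1/5754 = -1201/1918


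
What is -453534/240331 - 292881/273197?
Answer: -194292511809/65657708207 ≈ -2.9592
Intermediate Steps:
-453534/240331 - 292881/273197 = -194292511809/65657708207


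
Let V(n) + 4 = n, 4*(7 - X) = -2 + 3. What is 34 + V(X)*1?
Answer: 147/4 ≈ 36.750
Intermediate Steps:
X = 27/4 (X = 7 - (-2 + 3)/4 = 7 - ¼*1 = 7 - ¼ = 27/4 ≈ 6.7500)
V(n) = -4 + n
34 + V(X)*1 = 34 + (-4 + 27/4)*1 = 34 + (11/4)*1 = 34 + 11/4 = 147/4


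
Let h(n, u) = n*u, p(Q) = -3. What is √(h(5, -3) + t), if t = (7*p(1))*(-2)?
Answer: 3*√3 ≈ 5.1962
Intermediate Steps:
t = 42 (t = (7*(-3))*(-2) = -21*(-2) = 42)
√(h(5, -3) + t) = √(5*(-3) + 42) = √(-15 + 42) = √27 = 3*√3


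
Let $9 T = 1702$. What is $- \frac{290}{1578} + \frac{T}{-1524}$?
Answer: $- \frac{555283}{1803654} \approx -0.30787$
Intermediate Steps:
$T = \frac{1702}{9}$ ($T = \frac{1}{9} \cdot 1702 = \frac{1702}{9} \approx 189.11$)
$- \frac{290}{1578} + \frac{T}{-1524} = - \frac{290}{1578} + \frac{1702}{9 \left(-1524\right)} = \left(-290\right) \frac{1}{1578} + \frac{1702}{9} \left(- \frac{1}{1524}\right) = - \frac{145}{789} - \frac{851}{6858} = - \frac{555283}{1803654}$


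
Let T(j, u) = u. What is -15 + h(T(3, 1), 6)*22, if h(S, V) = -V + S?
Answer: -125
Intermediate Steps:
h(S, V) = S - V
-15 + h(T(3, 1), 6)*22 = -15 + (1 - 1*6)*22 = -15 + (1 - 6)*22 = -15 - 5*22 = -15 - 110 = -125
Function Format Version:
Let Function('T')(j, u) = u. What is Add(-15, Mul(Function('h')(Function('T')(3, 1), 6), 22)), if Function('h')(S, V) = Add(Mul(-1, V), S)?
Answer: -125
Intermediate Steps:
Function('h')(S, V) = Add(S, Mul(-1, V))
Add(-15, Mul(Function('h')(Function('T')(3, 1), 6), 22)) = Add(-15, Mul(Add(1, Mul(-1, 6)), 22)) = Add(-15, Mul(Add(1, -6), 22)) = Add(-15, Mul(-5, 22)) = Add(-15, -110) = -125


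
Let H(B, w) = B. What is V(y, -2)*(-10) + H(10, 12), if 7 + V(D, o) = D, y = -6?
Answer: 140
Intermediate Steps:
V(D, o) = -7 + D
V(y, -2)*(-10) + H(10, 12) = (-7 - 6)*(-10) + 10 = -13*(-10) + 10 = 130 + 10 = 140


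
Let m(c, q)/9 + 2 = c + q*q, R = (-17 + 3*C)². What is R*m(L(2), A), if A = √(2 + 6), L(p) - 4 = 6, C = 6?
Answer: 144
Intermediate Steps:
L(p) = 10 (L(p) = 4 + 6 = 10)
A = 2*√2 (A = √8 = 2*√2 ≈ 2.8284)
R = 1 (R = (-17 + 3*6)² = (-17 + 18)² = 1² = 1)
m(c, q) = -18 + 9*c + 9*q² (m(c, q) = -18 + 9*(c + q*q) = -18 + 9*(c + q²) = -18 + (9*c + 9*q²) = -18 + 9*c + 9*q²)
R*m(L(2), A) = 1*(-18 + 9*10 + 9*(2*√2)²) = 1*(-18 + 90 + 9*8) = 1*(-18 + 90 + 72) = 1*144 = 144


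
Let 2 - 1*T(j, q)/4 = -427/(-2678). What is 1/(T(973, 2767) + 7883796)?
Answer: 1339/10556412702 ≈ 1.2684e-7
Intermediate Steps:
T(j, q) = 9858/1339 (T(j, q) = 8 - (-1708)/(-2678) = 8 - (-1708)*(-1)/2678 = 8 - 4*427/2678 = 8 - 854/1339 = 9858/1339)
1/(T(973, 2767) + 7883796) = 1/(9858/1339 + 7883796) = 1/(10556412702/1339) = 1339/10556412702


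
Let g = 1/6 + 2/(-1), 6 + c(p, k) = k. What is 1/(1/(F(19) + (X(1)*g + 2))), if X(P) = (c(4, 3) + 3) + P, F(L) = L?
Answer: 115/6 ≈ 19.167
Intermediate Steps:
c(p, k) = -6 + k
X(P) = P (X(P) = ((-6 + 3) + 3) + P = (-3 + 3) + P = 0 + P = P)
g = -11/6 (g = 1*(1/6) + 2*(-1) = 1/6 - 2 = -11/6 ≈ -1.8333)
1/(1/(F(19) + (X(1)*g + 2))) = 1/(1/(19 + (1*(-11/6) + 2))) = 1/(1/(19 + (-11/6 + 2))) = 1/(1/(19 + 1/6)) = 1/(1/(115/6)) = 1/(6/115) = 115/6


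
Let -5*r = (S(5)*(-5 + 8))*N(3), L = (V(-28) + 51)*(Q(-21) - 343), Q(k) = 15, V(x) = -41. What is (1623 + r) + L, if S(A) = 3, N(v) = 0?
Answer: -1657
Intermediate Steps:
L = -3280 (L = (-41 + 51)*(15 - 343) = 10*(-328) = -3280)
r = 0 (r = -3*(-5 + 8)*0/5 = -3*3*0/5 = -9*0/5 = -⅕*0 = 0)
(1623 + r) + L = (1623 + 0) - 3280 = 1623 - 3280 = -1657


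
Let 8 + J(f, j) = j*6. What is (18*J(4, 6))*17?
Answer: 8568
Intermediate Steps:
J(f, j) = -8 + 6*j (J(f, j) = -8 + j*6 = -8 + 6*j)
(18*J(4, 6))*17 = (18*(-8 + 6*6))*17 = (18*(-8 + 36))*17 = (18*28)*17 = 504*17 = 8568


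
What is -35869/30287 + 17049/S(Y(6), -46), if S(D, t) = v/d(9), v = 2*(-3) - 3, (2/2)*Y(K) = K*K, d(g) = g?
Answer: -516398932/30287 ≈ -17050.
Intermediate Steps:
Y(K) = K² (Y(K) = K*K = K²)
v = -9 (v = -6 - 3 = -9)
S(D, t) = -1 (S(D, t) = -9/9 = -9*⅑ = -1)
-35869/30287 + 17049/S(Y(6), -46) = -35869/30287 + 17049/(-1) = -35869*1/30287 + 17049*(-1) = -35869/30287 - 17049 = -516398932/30287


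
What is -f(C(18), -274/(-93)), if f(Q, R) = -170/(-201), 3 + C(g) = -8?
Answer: -170/201 ≈ -0.84577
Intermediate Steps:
C(g) = -11 (C(g) = -3 - 8 = -11)
f(Q, R) = 170/201 (f(Q, R) = -170*(-1/201) = 170/201)
-f(C(18), -274/(-93)) = -1*170/201 = -170/201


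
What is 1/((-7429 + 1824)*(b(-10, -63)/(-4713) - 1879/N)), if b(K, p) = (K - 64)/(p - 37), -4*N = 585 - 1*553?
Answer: -188520/248181583267 ≈ -7.5961e-7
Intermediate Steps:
N = -8 (N = -(585 - 1*553)/4 = -(585 - 553)/4 = -¼*32 = -8)
b(K, p) = (-64 + K)/(-37 + p)
1/((-7429 + 1824)*(b(-10, -63)/(-4713) - 1879/N)) = 1/((-7429 + 1824)*(((-64 - 10)/(-37 - 63))/(-4713) - 1879/(-8))) = 1/((-5605)*((-74/(-100))*(-1/4713) - 1879*(-⅛))) = -1/(5605*(-1/100*(-74)*(-1/4713) + 1879/8)) = -1/(5605*((37/50)*(-1/4713) + 1879/8)) = -1/(5605*(-37/235650 + 1879/8)) = -1/(5605*221393027/942600) = -1/5605*942600/221393027 = -188520/248181583267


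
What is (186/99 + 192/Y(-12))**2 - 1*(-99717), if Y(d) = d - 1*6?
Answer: 108675913/1089 ≈ 99794.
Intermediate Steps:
Y(d) = -6 + d (Y(d) = d - 6 = -6 + d)
(186/99 + 192/Y(-12))**2 - 1*(-99717) = (186/99 + 192/(-6 - 12))**2 - 1*(-99717) = (186*(1/99) + 192/(-18))**2 + 99717 = (62/33 + 192*(-1/18))**2 + 99717 = (62/33 - 32/3)**2 + 99717 = (-290/33)**2 + 99717 = 84100/1089 + 99717 = 108675913/1089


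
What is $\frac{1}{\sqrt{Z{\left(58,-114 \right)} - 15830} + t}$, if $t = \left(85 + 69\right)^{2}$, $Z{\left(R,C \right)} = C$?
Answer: $\frac{5929}{140616150} - \frac{i \sqrt{3986}}{281232300} \approx 4.2164 \cdot 10^{-5} - 2.2449 \cdot 10^{-7} i$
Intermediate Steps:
$t = 23716$ ($t = 154^{2} = 23716$)
$\frac{1}{\sqrt{Z{\left(58,-114 \right)} - 15830} + t} = \frac{1}{\sqrt{-114 - 15830} + 23716} = \frac{1}{\sqrt{-15944} + 23716} = \frac{1}{2 i \sqrt{3986} + 23716} = \frac{1}{23716 + 2 i \sqrt{3986}}$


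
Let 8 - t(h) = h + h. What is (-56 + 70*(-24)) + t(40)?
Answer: -1808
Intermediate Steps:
t(h) = 8 - 2*h (t(h) = 8 - (h + h) = 8 - 2*h)
(-56 + 70*(-24)) + t(40) = (-56 + 70*(-24)) + (8 - 2*40) = (-56 - 1680) + (8 - 80) = -1736 - 72 = -1808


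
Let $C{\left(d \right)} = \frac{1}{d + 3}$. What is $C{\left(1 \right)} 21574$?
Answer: $\frac{10787}{2} \approx 5393.5$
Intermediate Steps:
$C{\left(d \right)} = \frac{1}{3 + d}$
$C{\left(1 \right)} 21574 = \frac{1}{3 + 1} \cdot 21574 = \frac{1}{4} \cdot 21574 = \frac{10787}{2}$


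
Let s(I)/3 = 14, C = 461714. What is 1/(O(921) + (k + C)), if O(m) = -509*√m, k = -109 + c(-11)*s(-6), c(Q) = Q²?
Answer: 466687/217558142368 + 509*√921/217558142368 ≈ 2.2161e-6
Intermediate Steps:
s(I) = 42 (s(I) = 3*14 = 42)
k = 4973 (k = -109 + (-11)²*42 = -109 + 121*42 = -109 + 5082 = 4973)
1/(O(921) + (k + C)) = 1/(-509*√921 + (4973 + 461714)) = 1/(-509*√921 + 466687) = 1/(466687 - 509*√921)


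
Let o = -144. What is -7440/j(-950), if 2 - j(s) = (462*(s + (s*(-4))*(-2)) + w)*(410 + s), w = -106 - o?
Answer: 3720/1066516739 ≈ 3.4880e-6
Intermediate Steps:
w = 38 (w = -106 - 1*(-144) = -106 + 144 = 38)
j(s) = 2 - (38 + 4158*s)*(410 + s) (j(s) = 2 - (462*(s + (s*(-4))*(-2)) + 38)*(410 + s) = 2 - (462*(s - 4*s*(-2)) + 38)*(410 + s) = 2 - (462*(s + 8*s) + 38)*(410 + s) = 2 - (462*(9*s) + 38)*(410 + s) = 2 - (4158*s + 38)*(410 + s) = 2 - (38 + 4158*s)*(410 + s))
-7440/j(-950) = -7440/(-15578 - 1704818*(-950) - 4158*(-950)²) = -7440/(-15578 + 1619577100 - 4158*902500) = -7440/(-15578 + 1619577100 - 3752595000) = -7440/(-2133033478) = -7440*(-1/2133033478) = 3720/1066516739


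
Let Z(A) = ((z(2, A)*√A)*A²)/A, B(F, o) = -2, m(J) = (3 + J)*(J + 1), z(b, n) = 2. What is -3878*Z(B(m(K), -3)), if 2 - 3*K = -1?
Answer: 15512*I*√2 ≈ 21937.0*I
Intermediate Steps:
K = 1 (K = ⅔ - ⅓*(-1) = ⅔ + ⅓ = 1)
m(J) = (1 + J)*(3 + J) (m(J) = (3 + J)*(1 + J) = (1 + J)*(3 + J))
Z(A) = 2*A^(3/2) (Z(A) = ((2*√A)*A²)/A = (2*A^(5/2))/A = 2*A^(3/2))
-3878*Z(B(m(K), -3)) = -7756*(-2)^(3/2) = -7756*(-2*I*√2) = -(-15512)*I*√2 = 15512*I*√2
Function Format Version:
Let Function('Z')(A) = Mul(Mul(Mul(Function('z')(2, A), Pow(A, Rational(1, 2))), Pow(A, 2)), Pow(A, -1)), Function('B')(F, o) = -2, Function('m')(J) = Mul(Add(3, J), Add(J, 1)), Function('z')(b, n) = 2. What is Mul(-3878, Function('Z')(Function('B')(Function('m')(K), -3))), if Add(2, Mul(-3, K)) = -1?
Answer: Mul(15512, I, Pow(2, Rational(1, 2))) ≈ Mul(21937., I)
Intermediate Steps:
K = 1 (K = Add(Rational(2, 3), Mul(Rational(-1, 3), -1)) = Add(Rational(2, 3), Rational(1, 3)) = 1)
Function('m')(J) = Mul(Add(1, J), Add(3, J)) (Function('m')(J) = Mul(Add(3, J), Add(1, J)) = Mul(Add(1, J), Add(3, J)))
Function('Z')(A) = Mul(2, Pow(A, Rational(3, 2))) (Function('Z')(A) = Mul(Mul(Mul(2, Pow(A, Rational(1, 2))), Pow(A, 2)), Pow(A, -1)) = Mul(Mul(2, Pow(A, Rational(5, 2))), Pow(A, -1)) = Mul(2, Pow(A, Rational(3, 2))))
Mul(-3878, Function('Z')(Function('B')(Function('m')(K), -3))) = Mul(-3878, Mul(2, Pow(-2, Rational(3, 2)))) = Mul(-3878, Mul(2, Mul(-2, I, Pow(2, Rational(1, 2))))) = Mul(-3878, Mul(-4, I, Pow(2, Rational(1, 2)))) = Mul(15512, I, Pow(2, Rational(1, 2)))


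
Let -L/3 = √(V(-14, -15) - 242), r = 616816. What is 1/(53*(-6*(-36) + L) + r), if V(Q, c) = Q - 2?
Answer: 314132/197361088097 + 159*I*√258/394722176194 ≈ 1.5917e-6 + 6.4702e-9*I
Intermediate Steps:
V(Q, c) = -2 + Q
L = -3*I*√258 (L = -3*√((-2 - 14) - 242) = -3*√(-16 - 242) = -3*I*√258 ≈ -48.187*I)
1/(53*(-6*(-36) + L) + r) = 1/(53*(-6*(-36) - 3*I*√258) + 616816) = 1/(53*(216 - 3*I*√258) + 616816) = 1/((11448 - 159*I*√258) + 616816) = 1/(628264 - 159*I*√258)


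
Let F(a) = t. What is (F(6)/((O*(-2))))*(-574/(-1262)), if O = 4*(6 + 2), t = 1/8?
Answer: -287/323072 ≈ -0.00088835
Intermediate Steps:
t = 1/8 (t = 1*(1/8) = 1/8 ≈ 0.12500)
O = 32 (O = 4*8 = 32)
F(a) = 1/8
(F(6)/((O*(-2))))*(-574/(-1262)) = (1/(8*((32*(-2)))))*(-574/(-1262)) = ((1/8)/(-64))*(-574*(-1/1262)) = ((1/8)*(-1/64))*(287/631) = -1/512*287/631 = -287/323072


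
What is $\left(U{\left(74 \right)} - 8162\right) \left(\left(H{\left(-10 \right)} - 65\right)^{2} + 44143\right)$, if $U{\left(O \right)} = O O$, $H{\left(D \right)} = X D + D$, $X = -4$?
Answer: $-121858448$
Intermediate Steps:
$H{\left(D \right)} = - 3 D$ ($H{\left(D \right)} = - 4 D + D = - 3 D$)
$U{\left(O \right)} = O^{2}$
$\left(U{\left(74 \right)} - 8162\right) \left(\left(H{\left(-10 \right)} - 65\right)^{2} + 44143\right) = \left(74^{2} - 8162\right) \left(\left(\left(-3\right) \left(-10\right) - 65\right)^{2} + 44143\right) = \left(5476 - 8162\right) \left(\left(30 - 65\right)^{2} + 44143\right) = - 2686 \left(\left(-35\right)^{2} + 44143\right) = - 2686 \left(1225 + 44143\right) = \left(-2686\right) 45368 = -121858448$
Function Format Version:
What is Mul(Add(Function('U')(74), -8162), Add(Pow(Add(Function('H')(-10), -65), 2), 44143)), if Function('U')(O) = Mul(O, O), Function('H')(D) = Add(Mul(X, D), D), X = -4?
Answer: -121858448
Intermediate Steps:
Function('H')(D) = Mul(-3, D) (Function('H')(D) = Add(Mul(-4, D), D) = Mul(-3, D))
Function('U')(O) = Pow(O, 2)
Mul(Add(Function('U')(74), -8162), Add(Pow(Add(Function('H')(-10), -65), 2), 44143)) = Mul(Add(Pow(74, 2), -8162), Add(Pow(Add(Mul(-3, -10), -65), 2), 44143)) = Mul(Add(5476, -8162), Add(Pow(Add(30, -65), 2), 44143)) = Mul(-2686, Add(Pow(-35, 2), 44143)) = Mul(-2686, Add(1225, 44143)) = Mul(-2686, 45368) = -121858448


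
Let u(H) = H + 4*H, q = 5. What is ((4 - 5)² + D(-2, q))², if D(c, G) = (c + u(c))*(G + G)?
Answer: 14161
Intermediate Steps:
u(H) = 5*H
D(c, G) = 12*G*c (D(c, G) = (c + 5*c)*(G + G) = (6*c)*(2*G) = 12*G*c)
((4 - 5)² + D(-2, q))² = ((4 - 5)² + 12*5*(-2))² = ((-1)² - 120)² = (1 - 120)² = (-119)² = 14161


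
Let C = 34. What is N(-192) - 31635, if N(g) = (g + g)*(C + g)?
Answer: 29037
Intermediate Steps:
N(g) = 2*g*(34 + g) (N(g) = (g + g)*(34 + g) = (2*g)*(34 + g) = 2*g*(34 + g))
N(-192) - 31635 = 2*(-192)*(34 - 192) - 31635 = 2*(-192)*(-158) - 31635 = 60672 - 31635 = 29037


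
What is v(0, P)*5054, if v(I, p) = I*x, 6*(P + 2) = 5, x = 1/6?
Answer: 0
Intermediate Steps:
x = ⅙ (x = 1*(⅙) = ⅙ ≈ 0.16667)
P = -7/6 (P = -2 + (⅙)*5 = -2 + ⅚ = -7/6 ≈ -1.1667)
v(I, p) = I/6 (v(I, p) = I*(⅙) = I/6)
v(0, P)*5054 = ((⅙)*0)*5054 = 0*5054 = 0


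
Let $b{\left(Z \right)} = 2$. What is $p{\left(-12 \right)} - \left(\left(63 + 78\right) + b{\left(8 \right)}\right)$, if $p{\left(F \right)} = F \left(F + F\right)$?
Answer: $145$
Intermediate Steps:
$p{\left(F \right)} = 2 F^{2}$ ($p{\left(F \right)} = F 2 F = 2 F^{2}$)
$p{\left(-12 \right)} - \left(\left(63 + 78\right) + b{\left(8 \right)}\right) = 2 \left(-12\right)^{2} - \left(\left(63 + 78\right) + 2\right) = 2 \cdot 144 - \left(141 + 2\right) = 288 - 143 = 145$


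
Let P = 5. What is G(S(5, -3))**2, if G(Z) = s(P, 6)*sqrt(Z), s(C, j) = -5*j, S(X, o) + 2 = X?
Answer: 2700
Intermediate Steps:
S(X, o) = -2 + X
G(Z) = -30*sqrt(Z) (G(Z) = (-5*6)*sqrt(Z) = -30*sqrt(Z))
G(S(5, -3))**2 = (-30*sqrt(-2 + 5))**2 = (-30*sqrt(3))**2 = 2700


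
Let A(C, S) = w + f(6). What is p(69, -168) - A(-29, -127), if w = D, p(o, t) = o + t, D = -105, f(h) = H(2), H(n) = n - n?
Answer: 6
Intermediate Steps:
H(n) = 0
f(h) = 0
w = -105
A(C, S) = -105 (A(C, S) = -105 + 0 = -105)
p(69, -168) - A(-29, -127) = (69 - 168) - 1*(-105) = -99 + 105 = 6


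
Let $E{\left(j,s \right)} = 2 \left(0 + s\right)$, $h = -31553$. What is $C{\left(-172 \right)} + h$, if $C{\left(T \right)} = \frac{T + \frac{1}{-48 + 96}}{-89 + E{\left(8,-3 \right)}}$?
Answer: $- \frac{28774685}{912} \approx -31551.0$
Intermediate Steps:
$E{\left(j,s \right)} = 2 s$
$C{\left(T \right)} = - \frac{1}{4560} - \frac{T}{95}$ ($C{\left(T \right)} = \frac{T + \frac{1}{-48 + 96}}{-89 + 2 \left(-3\right)} = \frac{T + \frac{1}{48}}{-89 - 6} = \frac{T + \frac{1}{48}}{-95} = \left(\frac{1}{48} + T\right) \left(- \frac{1}{95}\right) = - \frac{1}{4560} - \frac{T}{95}$)
$C{\left(-172 \right)} + h = \left(- \frac{1}{4560} - - \frac{172}{95}\right) - 31553 = \left(- \frac{1}{4560} + \frac{172}{95}\right) - 31553 = \frac{1651}{912} - 31553 = - \frac{28774685}{912}$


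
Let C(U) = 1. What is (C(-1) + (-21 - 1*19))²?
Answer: 1521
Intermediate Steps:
(C(-1) + (-21 - 1*19))² = (1 + (-21 - 1*19))² = (1 + (-21 - 19))² = (1 - 40)² = (-39)² = 1521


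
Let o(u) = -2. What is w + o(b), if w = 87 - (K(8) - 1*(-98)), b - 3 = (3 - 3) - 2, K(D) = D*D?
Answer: -77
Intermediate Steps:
K(D) = D**2
b = 1 (b = 3 + ((3 - 3) - 2) = 3 + (0 - 2) = 3 - 2 = 1)
w = -75 (w = 87 - (8**2 - 1*(-98)) = 87 - (64 + 98) = 87 - 1*162 = 87 - 162 = -75)
w + o(b) = -75 - 2 = -77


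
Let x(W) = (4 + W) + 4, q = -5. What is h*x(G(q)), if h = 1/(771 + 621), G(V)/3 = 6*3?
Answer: 31/696 ≈ 0.044540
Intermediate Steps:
G(V) = 54 (G(V) = 3*(6*3) = 3*18 = 54)
x(W) = 8 + W
h = 1/1392 ≈ 0.00071839
h*x(G(q)) = (8 + 54)/1392 = (1/1392)*62 = 31/696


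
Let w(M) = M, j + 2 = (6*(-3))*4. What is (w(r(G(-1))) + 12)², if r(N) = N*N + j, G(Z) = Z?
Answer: 3721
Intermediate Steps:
j = -74 (j = -2 + (6*(-3))*4 = -2 - 18*4 = -2 - 72 = -74)
r(N) = -74 + N² (r(N) = N*N - 74 = N² - 74 = -74 + N²)
(w(r(G(-1))) + 12)² = ((-74 + (-1)²) + 12)² = ((-74 + 1) + 12)² = (-73 + 12)² = (-61)² = 3721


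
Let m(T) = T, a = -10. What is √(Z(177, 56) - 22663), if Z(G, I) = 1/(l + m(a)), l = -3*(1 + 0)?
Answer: 2*I*√957515/13 ≈ 150.54*I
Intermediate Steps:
l = -3 (l = -3*1 = -3)
Z(G, I) = -1/13 (Z(G, I) = 1/(-3 - 10) = 1/(-13) = -1/13)
√(Z(177, 56) - 22663) = √(-1/13 - 22663) = √(-294620/13) = 2*I*√957515/13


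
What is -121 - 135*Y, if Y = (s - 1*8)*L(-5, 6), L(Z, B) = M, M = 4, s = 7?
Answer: 419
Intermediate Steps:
L(Z, B) = 4
Y = -4 (Y = (7 - 1*8)*4 = (7 - 8)*4 = -1*4 = -4)
-121 - 135*Y = -121 - 135*(-4) = -121 + 540 = 419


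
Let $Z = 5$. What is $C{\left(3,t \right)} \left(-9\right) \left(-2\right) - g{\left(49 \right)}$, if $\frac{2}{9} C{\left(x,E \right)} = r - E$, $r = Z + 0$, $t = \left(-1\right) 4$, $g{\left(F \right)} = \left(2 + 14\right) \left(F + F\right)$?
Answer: $-839$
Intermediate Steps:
$g{\left(F \right)} = 32 F$ ($g{\left(F \right)} = 16 \cdot 2 F = 32 F$)
$t = -4$
$r = 5$ ($r = 5 + 0 = 5$)
$C{\left(x,E \right)} = \frac{45}{2} - \frac{9 E}{2}$ ($C{\left(x,E \right)} = \frac{9 \left(5 - E\right)}{2} = \frac{45}{2} - \frac{9 E}{2}$)
$C{\left(3,t \right)} \left(-9\right) \left(-2\right) - g{\left(49 \right)} = \left(\frac{45}{2} - -18\right) \left(-9\right) \left(-2\right) - 32 \cdot 49 = \left(\frac{45}{2} + 18\right) \left(-9\right) \left(-2\right) - 1568 = \frac{81}{2} \left(-9\right) \left(-2\right) - 1568 = \left(- \frac{729}{2}\right) \left(-2\right) - 1568 = 729 - 1568 = -839$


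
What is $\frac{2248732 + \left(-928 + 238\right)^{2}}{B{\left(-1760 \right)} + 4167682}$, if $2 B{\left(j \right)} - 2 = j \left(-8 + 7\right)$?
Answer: $\frac{2724832}{4168563} \approx 0.65366$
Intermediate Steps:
$B{\left(j \right)} = 1 - \frac{j}{2}$ ($B{\left(j \right)} = 1 + \frac{j \left(-8 + 7\right)}{2} = 1 + \frac{j \left(-1\right)}{2} = 1 + \frac{\left(-1\right) j}{2} = 1 - \frac{j}{2}$)
$\frac{2248732 + \left(-928 + 238\right)^{2}}{B{\left(-1760 \right)} + 4167682} = \frac{2248732 + \left(-928 + 238\right)^{2}}{\left(1 - -880\right) + 4167682} = \frac{2248732 + \left(-690\right)^{2}}{\left(1 + 880\right) + 4167682} = \frac{2248732 + 476100}{881 + 4167682} = \frac{2724832}{4168563}$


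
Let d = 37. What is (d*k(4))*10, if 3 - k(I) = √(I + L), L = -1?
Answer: 1110 - 370*√3 ≈ 469.14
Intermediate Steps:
k(I) = 3 - √(-1 + I) (k(I) = 3 - √(I - 1) = 3 - √(-1 + I))
(d*k(4))*10 = (37*(3 - √(-1 + 4)))*10 = (37*(3 - √3))*10 = (111 - 37*√3)*10 = 1110 - 370*√3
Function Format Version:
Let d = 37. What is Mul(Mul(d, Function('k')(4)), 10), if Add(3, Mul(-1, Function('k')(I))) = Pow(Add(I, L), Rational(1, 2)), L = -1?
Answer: Add(1110, Mul(-370, Pow(3, Rational(1, 2)))) ≈ 469.14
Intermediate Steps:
Function('k')(I) = Add(3, Mul(-1, Pow(Add(-1, I), Rational(1, 2)))) (Function('k')(I) = Add(3, Mul(-1, Pow(Add(I, -1), Rational(1, 2)))) = Add(3, Mul(-1, Pow(Add(-1, I), Rational(1, 2)))))
Mul(Mul(d, Function('k')(4)), 10) = Mul(Mul(37, Add(3, Mul(-1, Pow(Add(-1, 4), Rational(1, 2))))), 10) = Mul(Mul(37, Add(3, Mul(-1, Pow(3, Rational(1, 2))))), 10) = Mul(Add(111, Mul(-37, Pow(3, Rational(1, 2)))), 10) = Add(1110, Mul(-370, Pow(3, Rational(1, 2))))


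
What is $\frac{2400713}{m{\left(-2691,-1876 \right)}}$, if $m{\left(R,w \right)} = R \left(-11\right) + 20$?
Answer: $\frac{2400713}{29621} \approx 81.048$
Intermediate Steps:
$m{\left(R,w \right)} = 20 - 11 R$ ($m{\left(R,w \right)} = - 11 R + 20 = 20 - 11 R$)
$\frac{2400713}{m{\left(-2691,-1876 \right)}} = \frac{2400713}{20 - -29601} = \frac{2400713}{20 + 29601} = \frac{2400713}{29621}$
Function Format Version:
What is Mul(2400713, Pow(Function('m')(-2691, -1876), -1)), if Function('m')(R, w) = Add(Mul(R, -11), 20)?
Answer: Rational(2400713, 29621) ≈ 81.048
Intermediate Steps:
Function('m')(R, w) = Add(20, Mul(-11, R)) (Function('m')(R, w) = Add(Mul(-11, R), 20) = Add(20, Mul(-11, R)))
Mul(2400713, Pow(Function('m')(-2691, -1876), -1)) = Mul(2400713, Pow(Add(20, Mul(-11, -2691)), -1)) = Mul(2400713, Pow(Add(20, 29601), -1)) = Mul(2400713, Pow(29621, -1)) = Mul(2400713, Rational(1, 29621)) = Rational(2400713, 29621)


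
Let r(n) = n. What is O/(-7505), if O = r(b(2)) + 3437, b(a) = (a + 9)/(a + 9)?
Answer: -3438/7505 ≈ -0.45809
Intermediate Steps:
b(a) = 1 (b(a) = (9 + a)/(9 + a) = 1)
O = 3438 (O = 1 + 3437 = 3438)
O/(-7505) = 3438/(-7505) = 3438*(-1/7505) = -3438/7505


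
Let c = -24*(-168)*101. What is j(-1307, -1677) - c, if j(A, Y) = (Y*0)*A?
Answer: -407232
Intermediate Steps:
j(A, Y) = 0 (j(A, Y) = 0*A = 0)
c = 407232 (c = 4032*101 = 407232)
j(-1307, -1677) - c = 0 - 1*407232 = 0 - 407232 = -407232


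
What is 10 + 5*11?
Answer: 65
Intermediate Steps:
10 + 5*11 = 10 + 55 = 65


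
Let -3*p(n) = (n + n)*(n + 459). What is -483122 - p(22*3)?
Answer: -460022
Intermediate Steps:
p(n) = -2*n*(459 + n)/3 (p(n) = -(n + n)*(n + 459)/3 = -2*n*(459 + n)/3)
-483122 - p(22*3) = -483122 - (-2)*22*3*(459 + 22*3)/3 = -483122 - (-2)*66*(459 + 66)/3 = -483122 - (-2)*66*525/3 = -483122 - 1*(-23100) = -483122 + 23100 = -460022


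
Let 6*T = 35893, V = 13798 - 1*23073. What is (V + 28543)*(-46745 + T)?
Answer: -2356254818/3 ≈ -7.8542e+8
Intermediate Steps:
V = -9275 (V = 13798 - 23073 = -9275)
T = 35893/6 (T = (1/6)*35893 = 35893/6 ≈ 5982.2)
(V + 28543)*(-46745 + T) = (-9275 + 28543)*(-46745 + 35893/6) = 19268*(-244577/6) = -2356254818/3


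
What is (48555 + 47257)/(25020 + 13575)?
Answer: 95812/38595 ≈ 2.4825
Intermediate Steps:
(48555 + 47257)/(25020 + 13575) = 95812/38595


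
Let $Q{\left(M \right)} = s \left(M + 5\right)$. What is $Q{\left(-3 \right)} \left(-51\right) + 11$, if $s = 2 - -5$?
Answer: $-703$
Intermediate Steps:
$s = 7$ ($s = 2 + 5 = 7$)
$Q{\left(M \right)} = 35 + 7 M$ ($Q{\left(M \right)} = 7 \left(M + 5\right) = 7 \left(5 + M\right) = 35 + 7 M$)
$Q{\left(-3 \right)} \left(-51\right) + 11 = \left(35 + 7 \left(-3\right)\right) \left(-51\right) + 11 = \left(35 - 21\right) \left(-51\right) + 11 = 14 \left(-51\right) + 11 = -714 + 11 = -703$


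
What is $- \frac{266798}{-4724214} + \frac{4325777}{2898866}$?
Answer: $\frac{10604653957673}{6847431670662} \approx 1.5487$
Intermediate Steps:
$- \frac{266798}{-4724214} + \frac{4325777}{2898866} = \left(-266798\right) \left(- \frac{1}{4724214}\right) + 4325777 \cdot \frac{1}{2898866} = \frac{133399}{2362107} + \frac{4325777}{2898866} = \frac{10604653957673}{6847431670662}$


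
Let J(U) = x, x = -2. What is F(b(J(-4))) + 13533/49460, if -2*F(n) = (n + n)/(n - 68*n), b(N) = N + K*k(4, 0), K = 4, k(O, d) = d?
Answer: 956171/3313820 ≈ 0.28854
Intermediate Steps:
J(U) = -2
b(N) = N (b(N) = N + 4*0 = N + 0 = N)
F(n) = 1/67 (F(n) = -(n + n)/(2*(n - 68*n)) = -2*n/(2*((-67*n))) = -2*n*(-1/(67*n))/2 = -½*(-2/67) = 1/67)
F(b(J(-4))) + 13533/49460 = 1/67 + 13533/49460 = 956171/3313820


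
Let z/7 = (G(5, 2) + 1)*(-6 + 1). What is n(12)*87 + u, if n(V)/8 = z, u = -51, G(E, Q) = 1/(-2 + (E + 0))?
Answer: -32531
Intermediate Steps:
G(E, Q) = 1/(-2 + E)
z = -140/3 (z = 7*((1/(-2 + 5) + 1)*(-6 + 1)) = 7*((1/3 + 1)*(-5)) = 7*((⅓ + 1)*(-5)) = 7*((4/3)*(-5)) = 7*(-20/3) = -140/3 ≈ -46.667)
n(V) = -1120/3 (n(V) = 8*(-140/3) = -1120/3)
n(12)*87 + u = -1120/3*87 - 51 = -32480 - 51 = -32531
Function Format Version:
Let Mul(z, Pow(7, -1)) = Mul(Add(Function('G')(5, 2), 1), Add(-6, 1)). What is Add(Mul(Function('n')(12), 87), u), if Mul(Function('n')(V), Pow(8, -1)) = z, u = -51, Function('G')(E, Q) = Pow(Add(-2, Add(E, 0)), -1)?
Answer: -32531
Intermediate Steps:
Function('G')(E, Q) = Pow(Add(-2, E), -1)
z = Rational(-140, 3) (z = Mul(7, Mul(Add(Pow(Add(-2, 5), -1), 1), Add(-6, 1))) = Mul(7, Mul(Add(Pow(3, -1), 1), -5)) = Mul(7, Mul(Add(Rational(1, 3), 1), -5)) = Mul(7, Mul(Rational(4, 3), -5)) = Mul(7, Rational(-20, 3)) = Rational(-140, 3) ≈ -46.667)
Function('n')(V) = Rational(-1120, 3) (Function('n')(V) = Mul(8, Rational(-140, 3)) = Rational(-1120, 3))
Add(Mul(Function('n')(12), 87), u) = Add(Mul(Rational(-1120, 3), 87), -51) = Add(-32480, -51) = -32531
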